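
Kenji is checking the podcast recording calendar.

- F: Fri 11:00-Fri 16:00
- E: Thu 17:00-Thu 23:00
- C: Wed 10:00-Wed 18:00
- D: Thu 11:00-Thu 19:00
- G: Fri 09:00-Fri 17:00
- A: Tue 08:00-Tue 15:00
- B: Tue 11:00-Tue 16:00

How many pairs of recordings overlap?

Two intervals overlap when each starts before the other ends.
Sorted by start: A, B, C, D, E, G, F.
B starts before A ends → A and B overlap.
C starts after A ends; A is clear from here.
C starts after B ends; B is clear from here.
D starts after C ends; C is clear from here.
E starts before D ends → D and E overlap.
G starts after D ends; D is clear from here.
G starts after E ends; E is clear from here.
F starts before G ends → G and F overlap.
Overlapping pairs: A & B, D & E, F & G — 3 in total.

3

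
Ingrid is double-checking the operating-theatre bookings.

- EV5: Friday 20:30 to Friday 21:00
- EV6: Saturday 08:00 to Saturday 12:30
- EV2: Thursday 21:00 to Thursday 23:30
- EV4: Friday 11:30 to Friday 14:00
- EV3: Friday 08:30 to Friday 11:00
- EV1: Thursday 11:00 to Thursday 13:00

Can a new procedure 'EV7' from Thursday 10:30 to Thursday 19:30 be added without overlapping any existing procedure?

No — it overlaps EV1

EV1: starts Thursday 11:00 before EV7 ends Thursday 19:30, and ends Thursday 13:00 after EV7 starts Thursday 10:30 → overlap.
EV2: starts Thursday 21:00 at or after EV7 ends Thursday 19:30 → clear.
EV3: starts Friday 08:30 at or after EV7 ends Thursday 19:30 → clear.
EV4: starts Friday 11:30 at or after EV7 ends Thursday 19:30 → clear.
EV5: starts Friday 20:30 at or after EV7 ends Thursday 19:30 → clear.
EV6: starts Saturday 08:00 at or after EV7 ends Thursday 19:30 → clear.
EV7 overlaps EV1.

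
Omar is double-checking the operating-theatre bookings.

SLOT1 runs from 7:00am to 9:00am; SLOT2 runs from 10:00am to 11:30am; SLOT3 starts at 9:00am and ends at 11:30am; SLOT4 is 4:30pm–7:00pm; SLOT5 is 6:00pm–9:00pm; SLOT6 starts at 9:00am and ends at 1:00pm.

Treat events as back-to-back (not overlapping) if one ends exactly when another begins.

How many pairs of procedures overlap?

4

Sorted by start: SLOT1, SLOT3, SLOT6, SLOT2, SLOT4, SLOT5.
SLOT3 starts exactly when SLOT1 ends (back-to-back, no overlap) — done with SLOT1.
SLOT6 starts before SLOT3 ends → SLOT3 and SLOT6 overlap.
SLOT2 starts before SLOT3 ends → SLOT3 and SLOT2 overlap.
SLOT4 starts after SLOT3 ends — done with SLOT3.
SLOT2 starts before SLOT6 ends → SLOT6 and SLOT2 overlap.
SLOT4 starts after SLOT6 ends — done with SLOT6.
SLOT4 starts after SLOT2 ends — done with SLOT2.
SLOT5 starts before SLOT4 ends → SLOT4 and SLOT5 overlap.
Overlapping pairs: SLOT2 & SLOT3, SLOT2 & SLOT6, SLOT3 & SLOT6, SLOT4 & SLOT5 — 4 in total.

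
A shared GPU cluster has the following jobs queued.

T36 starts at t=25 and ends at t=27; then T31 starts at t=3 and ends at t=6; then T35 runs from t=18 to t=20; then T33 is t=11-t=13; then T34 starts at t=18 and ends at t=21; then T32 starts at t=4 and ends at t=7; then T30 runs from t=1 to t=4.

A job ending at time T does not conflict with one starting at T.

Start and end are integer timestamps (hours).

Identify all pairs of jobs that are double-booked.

T30 & T31, T31 & T32, T34 & T35

Check each pair: they overlap iff neither finishes before the other starts.
Sorted by start: T30, T31, T32, T33, T34, T35, T36.
T31 starts before T30 ends → T30 and T31 overlap.
T32 starts exactly when T30 ends (back-to-back, no overlap); T30 is clear from here.
T32 starts before T31 ends → T31 and T32 overlap.
T33 starts after T31 ends; T31 is clear from here.
T33 starts after T32 ends; T32 is clear from here.
T34 starts after T33 ends; T33 is clear from here.
T35 starts before T34 ends → T34 and T35 overlap.
T36 starts after T34 ends.
T36 starts after T35 ends.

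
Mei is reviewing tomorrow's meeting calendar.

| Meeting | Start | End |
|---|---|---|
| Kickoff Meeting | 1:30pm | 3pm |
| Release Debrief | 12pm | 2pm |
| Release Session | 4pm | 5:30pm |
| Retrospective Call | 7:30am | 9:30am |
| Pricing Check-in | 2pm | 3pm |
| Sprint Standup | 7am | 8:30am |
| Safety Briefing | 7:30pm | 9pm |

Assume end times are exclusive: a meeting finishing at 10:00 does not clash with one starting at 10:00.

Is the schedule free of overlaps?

No

Sorted by start: Sprint Standup, Retrospective Call, Release Debrief, Kickoff Meeting, Pricing Check-in, Release Session, Safety Briefing.
Retrospective Call starts before Sprint Standup ends → Sprint Standup and Retrospective Call overlap.
That's a conflict, so the schedule is not conflict-free.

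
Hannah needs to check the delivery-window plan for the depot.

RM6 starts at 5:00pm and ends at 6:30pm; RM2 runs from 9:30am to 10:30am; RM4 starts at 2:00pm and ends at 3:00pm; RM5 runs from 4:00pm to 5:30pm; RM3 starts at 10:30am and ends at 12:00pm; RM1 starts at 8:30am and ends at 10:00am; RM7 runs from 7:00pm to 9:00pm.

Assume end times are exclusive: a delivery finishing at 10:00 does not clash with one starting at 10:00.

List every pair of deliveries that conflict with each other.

Sorted by start: RM1, RM2, RM3, RM4, RM5, RM6, RM7.
RM2 starts before RM1 ends → RM1 and RM2 overlap.
RM3 starts after RM1 ends; RM1 is clear from here.
RM3 starts exactly when RM2 ends (back-to-back, no overlap); RM2 is clear from here.
RM4 starts after RM3 ends; RM3 is clear from here.
RM5 starts after RM4 ends; RM4 is clear from here.
RM6 starts before RM5 ends → RM5 and RM6 overlap.
RM7 starts after RM5 ends.
RM7 starts after RM6 ends.

RM1 & RM2, RM5 & RM6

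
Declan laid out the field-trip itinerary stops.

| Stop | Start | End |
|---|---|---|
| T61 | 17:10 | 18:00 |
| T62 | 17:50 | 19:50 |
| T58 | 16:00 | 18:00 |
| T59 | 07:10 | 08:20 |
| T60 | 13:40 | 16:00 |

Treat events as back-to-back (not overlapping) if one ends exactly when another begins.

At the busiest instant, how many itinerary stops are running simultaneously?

Sweep the timeline, counting +1 at each start and −1 at each end (ends before starts at a tie):
07:10 start T59 → 1
08:20 end T59 → 0
13:40 start T60 → 1
16:00 end T60 → 0
16:00 start T58 → 1
17:10 start T61 → 2
17:50 start T62 → 3
18:00 end T58 → 2
18:00 end T61 → 1
19:50 end T62 → 0
Peak is 3, at 17:50 (T58, T61, T62).

3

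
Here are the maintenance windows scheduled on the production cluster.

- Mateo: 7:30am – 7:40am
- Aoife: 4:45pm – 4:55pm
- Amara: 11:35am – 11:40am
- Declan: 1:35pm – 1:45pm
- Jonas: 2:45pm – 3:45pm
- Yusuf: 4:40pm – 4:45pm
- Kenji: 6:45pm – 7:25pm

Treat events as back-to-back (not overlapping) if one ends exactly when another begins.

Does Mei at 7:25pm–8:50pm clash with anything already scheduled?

Mateo: ends 7:40am at or before Mei starts 7:25pm → clear.
Amara: ends 11:40am at or before Mei starts 7:25pm → clear.
Declan: ends 1:45pm at or before Mei starts 7:25pm → clear.
Jonas: ends 3:45pm at or before Mei starts 7:25pm → clear.
Yusuf: ends 4:45pm at or before Mei starts 7:25pm → clear.
Aoife: ends 4:55pm at or before Mei starts 7:25pm → clear.
Kenji: ends 7:25pm at or before Mei starts 7:25pm → clear.

No — it doesn't clash with anything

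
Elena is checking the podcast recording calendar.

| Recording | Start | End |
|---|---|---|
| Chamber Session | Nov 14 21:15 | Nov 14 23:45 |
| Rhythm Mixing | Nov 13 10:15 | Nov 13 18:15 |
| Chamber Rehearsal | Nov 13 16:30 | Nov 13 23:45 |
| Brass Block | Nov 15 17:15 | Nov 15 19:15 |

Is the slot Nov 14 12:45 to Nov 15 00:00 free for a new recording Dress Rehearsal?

No — it overlaps Chamber Session

Rhythm Mixing: ends Nov 13 18:15 at or before Dress Rehearsal starts Nov 14 12:45 → clear.
Chamber Rehearsal: ends Nov 13 23:45 at or before Dress Rehearsal starts Nov 14 12:45 → clear.
Chamber Session: starts Nov 14 21:15 before Dress Rehearsal ends Nov 15 00:00, and ends Nov 14 23:45 after Dress Rehearsal starts Nov 14 12:45 → overlap.
Brass Block: starts Nov 15 17:15 at or after Dress Rehearsal ends Nov 15 00:00 → clear.
Dress Rehearsal overlaps Chamber Session.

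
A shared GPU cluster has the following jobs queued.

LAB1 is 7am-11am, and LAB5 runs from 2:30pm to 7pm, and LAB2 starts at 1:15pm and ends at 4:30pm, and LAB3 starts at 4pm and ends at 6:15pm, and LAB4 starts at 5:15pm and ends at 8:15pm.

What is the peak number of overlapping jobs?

3

Sort all start/end points and keep a running count:
7am start LAB1 → 1
11am end LAB1 → 0
1:15pm start LAB2 → 1
2:30pm start LAB5 → 2
4pm start LAB3 → 3
4:30pm end LAB2 → 2
5:15pm start LAB4 → 3
6:15pm end LAB3 → 2
7pm end LAB5 → 1
8:15pm end LAB4 → 0
Peak is 3, at 4pm (LAB2, LAB3, LAB5).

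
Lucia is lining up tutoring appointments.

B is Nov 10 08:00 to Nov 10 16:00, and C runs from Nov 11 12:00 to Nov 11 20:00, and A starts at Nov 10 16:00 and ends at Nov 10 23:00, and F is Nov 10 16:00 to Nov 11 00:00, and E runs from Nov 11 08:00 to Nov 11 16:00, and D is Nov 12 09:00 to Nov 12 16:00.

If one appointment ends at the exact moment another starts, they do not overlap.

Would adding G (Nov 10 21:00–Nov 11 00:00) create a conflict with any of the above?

Yes — it overlaps A, F

B: ends Nov 10 16:00 at or before G starts Nov 10 21:00 → clear.
A: starts Nov 10 16:00 before G ends Nov 11 00:00, and ends Nov 10 23:00 after G starts Nov 10 21:00 → overlap.
F: starts Nov 10 16:00 before G ends Nov 11 00:00, and ends Nov 11 00:00 after G starts Nov 10 21:00 → overlap.
E: starts Nov 11 08:00 at or after G ends Nov 11 00:00 → clear.
C: starts Nov 11 12:00 at or after G ends Nov 11 00:00 → clear.
D: starts Nov 12 09:00 at or after G ends Nov 11 00:00 → clear.
G overlaps A, F.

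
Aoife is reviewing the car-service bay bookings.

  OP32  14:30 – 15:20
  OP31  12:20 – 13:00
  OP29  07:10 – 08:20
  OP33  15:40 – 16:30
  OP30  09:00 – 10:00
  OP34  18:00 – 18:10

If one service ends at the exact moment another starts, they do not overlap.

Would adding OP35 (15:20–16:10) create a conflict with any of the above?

Yes — it overlaps OP33

OP29: ends 08:20 at or before OP35 starts 15:20 → clear.
OP30: ends 10:00 at or before OP35 starts 15:20 → clear.
OP31: ends 13:00 at or before OP35 starts 15:20 → clear.
OP32: ends 15:20 at or before OP35 starts 15:20 → clear.
OP33: starts 15:40 before OP35 ends 16:10, and ends 16:30 after OP35 starts 15:20 → overlap.
OP34: starts 18:00 at or after OP35 ends 16:10 → clear.
OP35 overlaps OP33.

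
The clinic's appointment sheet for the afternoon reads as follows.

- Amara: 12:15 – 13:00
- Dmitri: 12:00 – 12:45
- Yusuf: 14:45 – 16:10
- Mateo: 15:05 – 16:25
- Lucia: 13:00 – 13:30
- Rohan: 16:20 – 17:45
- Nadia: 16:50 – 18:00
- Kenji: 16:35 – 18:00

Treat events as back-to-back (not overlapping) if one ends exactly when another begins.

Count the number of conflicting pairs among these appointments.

6

Sorted by start: Dmitri, Amara, Lucia, Yusuf, Mateo, Rohan, Kenji, Nadia.
Amara starts before Dmitri ends → Dmitri and Amara overlap.
Lucia starts after Dmitri ends, so Dmitri has no further overlaps.
Lucia starts exactly when Amara ends (back-to-back, no overlap), so Amara has no further overlaps.
Yusuf starts after Lucia ends, so Lucia has no further overlaps.
Mateo starts before Yusuf ends → Yusuf and Mateo overlap.
Rohan starts after Yusuf ends, so Yusuf has no further overlaps.
Rohan starts before Mateo ends → Mateo and Rohan overlap.
Kenji starts after Mateo ends, so Mateo has no further overlaps.
Kenji starts before Rohan ends → Rohan and Kenji overlap.
Nadia starts before Rohan ends → Rohan and Nadia overlap.
Nadia starts before Kenji ends → Kenji and Nadia overlap.
Overlapping pairs: Amara & Dmitri, Kenji & Nadia, Kenji & Rohan, Mateo & Rohan, Mateo & Yusuf, Nadia & Rohan — 6 in total.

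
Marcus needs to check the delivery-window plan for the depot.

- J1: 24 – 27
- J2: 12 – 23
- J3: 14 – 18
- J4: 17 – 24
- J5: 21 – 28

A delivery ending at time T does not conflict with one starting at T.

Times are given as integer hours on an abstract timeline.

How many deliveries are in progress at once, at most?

Sort all start/end points and keep a running count:
12 start J2 → 1
14 start J3 → 2
17 start J4 → 3
18 end J3 → 2
21 start J5 → 3
23 end J2 → 2
24 end J4 → 1
24 start J1 → 2
27 end J1 → 1
28 end J5 → 0
Peak is 3, at 17 (J2, J3, J4).

3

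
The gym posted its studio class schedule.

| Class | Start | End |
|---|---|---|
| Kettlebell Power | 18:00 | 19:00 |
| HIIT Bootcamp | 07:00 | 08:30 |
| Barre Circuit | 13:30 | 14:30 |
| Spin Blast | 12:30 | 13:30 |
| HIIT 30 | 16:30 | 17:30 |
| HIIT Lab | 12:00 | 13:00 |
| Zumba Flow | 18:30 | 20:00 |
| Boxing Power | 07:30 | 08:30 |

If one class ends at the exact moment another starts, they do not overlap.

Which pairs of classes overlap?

Check each pair: they overlap iff neither finishes before the other starts.
Sorted by start: HIIT Bootcamp, Boxing Power, HIIT Lab, Spin Blast, Barre Circuit, HIIT 30, Kettlebell Power, Zumba Flow.
Boxing Power starts before HIIT Bootcamp ends → HIIT Bootcamp and Boxing Power overlap.
HIIT Lab starts after HIIT Bootcamp ends; HIIT Bootcamp is clear from here.
HIIT Lab starts after Boxing Power ends; Boxing Power is clear from here.
Spin Blast starts before HIIT Lab ends → HIIT Lab and Spin Blast overlap.
Barre Circuit starts after HIIT Lab ends; HIIT Lab is clear from here.
Barre Circuit starts exactly when Spin Blast ends (back-to-back, no overlap); Spin Blast is clear from here.
HIIT 30 starts after Barre Circuit ends; Barre Circuit is clear from here.
Kettlebell Power starts after HIIT 30 ends; HIIT 30 is clear from here.
Zumba Flow starts before Kettlebell Power ends → Kettlebell Power and Zumba Flow overlap.

Boxing Power & HIIT Bootcamp, HIIT Lab & Spin Blast, Kettlebell Power & Zumba Flow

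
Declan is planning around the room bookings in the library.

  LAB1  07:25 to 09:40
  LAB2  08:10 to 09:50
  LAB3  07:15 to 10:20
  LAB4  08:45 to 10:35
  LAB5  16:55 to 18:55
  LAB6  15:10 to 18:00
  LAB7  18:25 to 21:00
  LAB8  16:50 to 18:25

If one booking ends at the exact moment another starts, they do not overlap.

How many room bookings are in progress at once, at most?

4

Sort all start/end points and keep a running count:
07:15 start LAB3 → 1
07:25 start LAB1 → 2
08:10 start LAB2 → 3
08:45 start LAB4 → 4
09:40 end LAB1 → 3
09:50 end LAB2 → 2
10:20 end LAB3 → 1
10:35 end LAB4 → 0
15:10 start LAB6 → 1
16:50 start LAB8 → 2
16:55 start LAB5 → 3
18:00 end LAB6 → 2
18:25 end LAB8 → 1
18:25 start LAB7 → 2
18:55 end LAB5 → 1
21:00 end LAB7 → 0
Peak is 4, at 08:45 (LAB1, LAB2, LAB3, LAB4).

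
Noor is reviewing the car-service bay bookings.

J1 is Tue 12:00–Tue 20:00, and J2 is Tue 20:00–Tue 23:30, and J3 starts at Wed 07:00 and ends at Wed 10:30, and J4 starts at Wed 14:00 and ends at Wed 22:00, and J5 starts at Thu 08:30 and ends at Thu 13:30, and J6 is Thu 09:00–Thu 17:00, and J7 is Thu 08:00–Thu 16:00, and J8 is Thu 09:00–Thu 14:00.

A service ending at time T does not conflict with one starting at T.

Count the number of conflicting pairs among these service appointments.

6

Two intervals overlap when each starts before the other ends.
Sorted by start: J1, J2, J3, J4, J7, J5, J6, J8.
J2 starts exactly when J1 ends (back-to-back, no overlap), so J1 has no further overlaps.
J3 starts after J2 ends, so J2 has no further overlaps.
J4 starts after J3 ends, so J3 has no further overlaps.
J7 starts after J4 ends, so J4 has no further overlaps.
J5 starts before J7 ends → J7 and J5 overlap.
J6 starts before J7 ends → J7 and J6 overlap.
J8 starts before J7 ends → J7 and J8 overlap.
J6 starts before J5 ends → J5 and J6 overlap.
J8 starts before J5 ends → J5 and J8 overlap.
J8 starts before J6 ends → J6 and J8 overlap.
Overlapping pairs: J5 & J6, J5 & J7, J5 & J8, J6 & J7, J6 & J8, J7 & J8 — 6 in total.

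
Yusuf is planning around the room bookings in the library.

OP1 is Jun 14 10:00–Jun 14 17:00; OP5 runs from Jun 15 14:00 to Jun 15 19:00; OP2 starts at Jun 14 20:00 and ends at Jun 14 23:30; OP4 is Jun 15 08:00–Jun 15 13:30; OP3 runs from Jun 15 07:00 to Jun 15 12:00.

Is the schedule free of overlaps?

No

Sorted by start: OP1, OP2, OP3, OP4, OP5.
OP2 starts after OP1 ends, so nothing later overlaps OP1 either.
OP3 starts after OP2 ends, so nothing later overlaps OP2 either.
OP4 starts before OP3 ends → OP3 and OP4 overlap.
That's a conflict, so the schedule is not conflict-free.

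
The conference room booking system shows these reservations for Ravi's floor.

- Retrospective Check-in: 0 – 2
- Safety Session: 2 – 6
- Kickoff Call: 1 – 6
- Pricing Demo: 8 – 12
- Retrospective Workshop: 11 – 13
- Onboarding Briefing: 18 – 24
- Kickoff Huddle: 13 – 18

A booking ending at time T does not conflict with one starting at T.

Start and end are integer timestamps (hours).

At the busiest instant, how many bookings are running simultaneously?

2

Walk through starts and ends in time order (an end at T is processed before a start at T):
0 start Retrospective Check-in → 1
1 start Kickoff Call → 2
2 end Retrospective Check-in → 1
2 start Safety Session → 2
6 end Kickoff Call → 1
6 end Safety Session → 0
8 start Pricing Demo → 1
11 start Retrospective Workshop → 2
12 end Pricing Demo → 1
13 end Retrospective Workshop → 0
13 start Kickoff Huddle → 1
18 end Kickoff Huddle → 0
18 start Onboarding Briefing → 1
24 end Onboarding Briefing → 0
Peak is 2, at 1 (Kickoff Call, Retrospective Check-in).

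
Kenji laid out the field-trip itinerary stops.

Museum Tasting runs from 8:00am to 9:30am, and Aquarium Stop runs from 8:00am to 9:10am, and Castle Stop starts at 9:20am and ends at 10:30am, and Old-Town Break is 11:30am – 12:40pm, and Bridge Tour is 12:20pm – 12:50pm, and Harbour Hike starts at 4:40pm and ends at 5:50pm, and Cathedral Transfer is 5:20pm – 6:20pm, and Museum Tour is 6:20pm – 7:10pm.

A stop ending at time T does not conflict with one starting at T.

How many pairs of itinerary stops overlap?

4

Two intervals overlap when each starts before the other ends.
Sorted by start: Museum Tasting, Aquarium Stop, Castle Stop, Old-Town Break, Bridge Tour, Harbour Hike, Cathedral Transfer, Museum Tour.
Aquarium Stop starts before Museum Tasting ends → Museum Tasting and Aquarium Stop overlap.
Castle Stop starts before Museum Tasting ends → Museum Tasting and Castle Stop overlap.
Old-Town Break starts after Museum Tasting ends, so nothing later overlaps Museum Tasting either.
Castle Stop starts after Aquarium Stop ends, so nothing later overlaps Aquarium Stop either.
Old-Town Break starts after Castle Stop ends, so nothing later overlaps Castle Stop either.
Bridge Tour starts before Old-Town Break ends → Old-Town Break and Bridge Tour overlap.
Harbour Hike starts after Old-Town Break ends, so nothing later overlaps Old-Town Break either.
Harbour Hike starts after Bridge Tour ends, so nothing later overlaps Bridge Tour either.
Cathedral Transfer starts before Harbour Hike ends → Harbour Hike and Cathedral Transfer overlap.
Museum Tour starts after Harbour Hike ends.
Museum Tour starts exactly when Cathedral Transfer ends (back-to-back, no overlap).
Overlapping pairs: Aquarium Stop & Museum Tasting, Bridge Tour & Old-Town Break, Castle Stop & Museum Tasting, Cathedral Transfer & Harbour Hike — 4 in total.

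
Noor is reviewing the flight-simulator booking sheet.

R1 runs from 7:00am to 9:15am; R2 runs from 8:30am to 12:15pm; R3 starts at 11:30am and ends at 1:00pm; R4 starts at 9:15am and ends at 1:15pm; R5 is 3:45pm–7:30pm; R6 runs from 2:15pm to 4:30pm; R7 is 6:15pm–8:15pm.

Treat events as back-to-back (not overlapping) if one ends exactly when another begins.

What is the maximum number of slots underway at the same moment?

Sweep the timeline, counting +1 at each start and −1 at each end (ends before starts at a tie):
7:00am start R1 → 1
8:30am start R2 → 2
9:15am end R1 → 1
9:15am start R4 → 2
11:30am start R3 → 3
12:15pm end R2 → 2
1:00pm end R3 → 1
1:15pm end R4 → 0
2:15pm start R6 → 1
3:45pm start R5 → 2
4:30pm end R6 → 1
6:15pm start R7 → 2
7:30pm end R5 → 1
8:15pm end R7 → 0
Peak is 3, at 11:30am (R2, R3, R4).

3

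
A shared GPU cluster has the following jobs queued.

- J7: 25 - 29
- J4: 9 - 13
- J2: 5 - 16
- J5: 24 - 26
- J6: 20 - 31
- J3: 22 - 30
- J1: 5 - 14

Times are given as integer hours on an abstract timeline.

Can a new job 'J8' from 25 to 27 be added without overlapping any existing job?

J1: ends 14 at or before J8 starts 25 → clear.
J2: ends 16 at or before J8 starts 25 → clear.
J4: ends 13 at or before J8 starts 25 → clear.
J6: starts 20 before J8 ends 27, and ends 31 after J8 starts 25 → overlap.
J3: starts 22 before J8 ends 27, and ends 30 after J8 starts 25 → overlap.
J5: starts 24 before J8 ends 27, and ends 26 after J8 starts 25 → overlap.
J7: starts 25 before J8 ends 27, and ends 29 after J8 starts 25 → overlap.
J8 overlaps J3, J5, J6, J7.

No — it overlaps J3, J5, J6, J7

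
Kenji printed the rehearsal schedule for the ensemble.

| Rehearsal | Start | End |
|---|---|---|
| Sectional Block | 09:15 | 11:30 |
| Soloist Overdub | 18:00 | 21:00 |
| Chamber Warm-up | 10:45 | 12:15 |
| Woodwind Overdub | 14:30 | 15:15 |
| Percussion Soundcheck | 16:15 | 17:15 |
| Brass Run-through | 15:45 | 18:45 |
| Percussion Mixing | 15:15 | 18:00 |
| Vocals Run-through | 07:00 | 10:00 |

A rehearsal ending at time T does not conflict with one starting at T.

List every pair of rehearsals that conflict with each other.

Brass Run-through & Percussion Mixing, Brass Run-through & Percussion Soundcheck, Brass Run-through & Soloist Overdub, Chamber Warm-up & Sectional Block, Percussion Mixing & Percussion Soundcheck, Sectional Block & Vocals Run-through

Sorted by start: Vocals Run-through, Sectional Block, Chamber Warm-up, Woodwind Overdub, Percussion Mixing, Brass Run-through, Percussion Soundcheck, Soloist Overdub.
Sectional Block starts before Vocals Run-through ends → Vocals Run-through and Sectional Block overlap.
Chamber Warm-up starts after Vocals Run-through ends — done with Vocals Run-through.
Chamber Warm-up starts before Sectional Block ends → Sectional Block and Chamber Warm-up overlap.
Woodwind Overdub starts after Sectional Block ends — done with Sectional Block.
Woodwind Overdub starts after Chamber Warm-up ends — done with Chamber Warm-up.
Percussion Mixing starts exactly when Woodwind Overdub ends (back-to-back, no overlap) — done with Woodwind Overdub.
Brass Run-through starts before Percussion Mixing ends → Percussion Mixing and Brass Run-through overlap.
Percussion Soundcheck starts before Percussion Mixing ends → Percussion Mixing and Percussion Soundcheck overlap.
Soloist Overdub starts exactly when Percussion Mixing ends (back-to-back, no overlap).
Percussion Soundcheck starts before Brass Run-through ends → Brass Run-through and Percussion Soundcheck overlap.
Soloist Overdub starts before Brass Run-through ends → Brass Run-through and Soloist Overdub overlap.
Soloist Overdub starts after Percussion Soundcheck ends.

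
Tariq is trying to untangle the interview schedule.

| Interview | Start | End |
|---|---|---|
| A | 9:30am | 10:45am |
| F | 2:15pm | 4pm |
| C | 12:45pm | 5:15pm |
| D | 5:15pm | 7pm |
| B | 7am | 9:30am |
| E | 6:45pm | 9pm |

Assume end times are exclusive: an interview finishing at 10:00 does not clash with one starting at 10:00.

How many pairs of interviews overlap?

2

Two intervals overlap when each starts before the other ends.
Sorted by start: B, A, C, F, D, E.
A starts exactly when B ends (back-to-back, no overlap), so nothing later overlaps B either.
C starts after A ends, so nothing later overlaps A either.
F starts before C ends → C and F overlap.
D starts exactly when C ends (back-to-back, no overlap), so nothing later overlaps C either.
D starts after F ends, so nothing later overlaps F either.
E starts before D ends → D and E overlap.
Overlapping pairs: C & F, D & E — 2 in total.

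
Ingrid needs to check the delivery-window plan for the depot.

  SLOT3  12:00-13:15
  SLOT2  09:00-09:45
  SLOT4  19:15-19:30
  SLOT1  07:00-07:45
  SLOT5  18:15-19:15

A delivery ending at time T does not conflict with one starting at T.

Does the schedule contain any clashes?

Sorted by start: SLOT1, SLOT2, SLOT3, SLOT5, SLOT4.
SLOT2 starts after SLOT1 ends; SLOT1 is clear from here.
SLOT3 starts after SLOT2 ends; SLOT2 is clear from here.
SLOT5 starts after SLOT3 ends; SLOT3 is clear from here.
SLOT4 starts exactly when SLOT5 ends (back-to-back, no overlap).
Every pair is clear; the schedule has no overlaps.

No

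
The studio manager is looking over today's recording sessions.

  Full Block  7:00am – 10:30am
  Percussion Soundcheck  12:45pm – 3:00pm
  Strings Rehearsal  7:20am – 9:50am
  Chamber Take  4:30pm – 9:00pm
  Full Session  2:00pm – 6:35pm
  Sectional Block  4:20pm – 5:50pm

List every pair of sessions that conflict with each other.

Chamber Take & Full Session, Chamber Take & Sectional Block, Full Block & Strings Rehearsal, Full Session & Percussion Soundcheck, Full Session & Sectional Block

Sorted by start: Full Block, Strings Rehearsal, Percussion Soundcheck, Full Session, Sectional Block, Chamber Take.
Strings Rehearsal starts before Full Block ends → Full Block and Strings Rehearsal overlap.
Percussion Soundcheck starts after Full Block ends, so nothing later overlaps Full Block either.
Percussion Soundcheck starts after Strings Rehearsal ends, so nothing later overlaps Strings Rehearsal either.
Full Session starts before Percussion Soundcheck ends → Percussion Soundcheck and Full Session overlap.
Sectional Block starts after Percussion Soundcheck ends, so nothing later overlaps Percussion Soundcheck either.
Sectional Block starts before Full Session ends → Full Session and Sectional Block overlap.
Chamber Take starts before Full Session ends → Full Session and Chamber Take overlap.
Chamber Take starts before Sectional Block ends → Sectional Block and Chamber Take overlap.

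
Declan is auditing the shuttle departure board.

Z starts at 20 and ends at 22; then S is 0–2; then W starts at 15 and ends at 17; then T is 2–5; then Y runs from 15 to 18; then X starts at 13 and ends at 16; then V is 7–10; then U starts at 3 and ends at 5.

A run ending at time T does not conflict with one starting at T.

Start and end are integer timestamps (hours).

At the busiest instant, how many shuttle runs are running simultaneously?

Walk through starts and ends in time order (an end at T is processed before a start at T):
0 start S → 1
2 end S → 0
2 start T → 1
3 start U → 2
5 end T → 1
5 end U → 0
7 start V → 1
10 end V → 0
13 start X → 1
15 start W → 2
15 start Y → 3
16 end X → 2
17 end W → 1
18 end Y → 0
20 start Z → 1
22 end Z → 0
Peak is 3, at 15 (W, X, Y).

3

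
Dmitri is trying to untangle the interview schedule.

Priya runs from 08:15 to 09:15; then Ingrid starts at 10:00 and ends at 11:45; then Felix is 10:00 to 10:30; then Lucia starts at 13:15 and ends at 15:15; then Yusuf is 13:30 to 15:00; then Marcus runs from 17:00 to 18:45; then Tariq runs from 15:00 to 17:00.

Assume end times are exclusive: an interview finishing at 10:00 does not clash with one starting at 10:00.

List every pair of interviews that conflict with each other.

Felix & Ingrid, Lucia & Tariq, Lucia & Yusuf

Sorted by start: Priya, Ingrid, Felix, Lucia, Yusuf, Tariq, Marcus.
Ingrid starts after Priya ends; Priya is clear from here.
Felix starts before Ingrid ends → Ingrid and Felix overlap.
Lucia starts after Ingrid ends; Ingrid is clear from here.
Lucia starts after Felix ends; Felix is clear from here.
Yusuf starts before Lucia ends → Lucia and Yusuf overlap.
Tariq starts before Lucia ends → Lucia and Tariq overlap.
Marcus starts after Lucia ends.
Tariq starts exactly when Yusuf ends (back-to-back, no overlap); Yusuf is clear from here.
Marcus starts exactly when Tariq ends (back-to-back, no overlap).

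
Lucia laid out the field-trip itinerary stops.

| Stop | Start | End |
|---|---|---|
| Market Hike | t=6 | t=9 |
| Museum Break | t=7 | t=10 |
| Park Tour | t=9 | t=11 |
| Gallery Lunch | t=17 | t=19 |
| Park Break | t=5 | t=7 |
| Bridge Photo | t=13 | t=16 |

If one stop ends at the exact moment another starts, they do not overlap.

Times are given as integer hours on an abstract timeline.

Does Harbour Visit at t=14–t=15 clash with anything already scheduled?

Yes — it overlaps Bridge Photo

Park Break: ends t=7 at or before Harbour Visit starts t=14 → clear.
Market Hike: ends t=9 at or before Harbour Visit starts t=14 → clear.
Museum Break: ends t=10 at or before Harbour Visit starts t=14 → clear.
Park Tour: ends t=11 at or before Harbour Visit starts t=14 → clear.
Bridge Photo: starts t=13 before Harbour Visit ends t=15, and ends t=16 after Harbour Visit starts t=14 → overlap.
Gallery Lunch: starts t=17 at or after Harbour Visit ends t=15 → clear.
Harbour Visit overlaps Bridge Photo.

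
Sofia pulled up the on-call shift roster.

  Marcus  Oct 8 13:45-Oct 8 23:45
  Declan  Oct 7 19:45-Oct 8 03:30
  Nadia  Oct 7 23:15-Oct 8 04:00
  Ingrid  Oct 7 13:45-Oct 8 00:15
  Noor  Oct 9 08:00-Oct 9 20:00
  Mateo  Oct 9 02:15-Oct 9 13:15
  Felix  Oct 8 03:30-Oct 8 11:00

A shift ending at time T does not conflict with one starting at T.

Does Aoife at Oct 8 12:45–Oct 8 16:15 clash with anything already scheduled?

Yes — it overlaps Marcus

Ingrid: ends Oct 8 00:15 at or before Aoife starts Oct 8 12:45 → clear.
Declan: ends Oct 8 03:30 at or before Aoife starts Oct 8 12:45 → clear.
Nadia: ends Oct 8 04:00 at or before Aoife starts Oct 8 12:45 → clear.
Felix: ends Oct 8 11:00 at or before Aoife starts Oct 8 12:45 → clear.
Marcus: starts Oct 8 13:45 before Aoife ends Oct 8 16:15, and ends Oct 8 23:45 after Aoife starts Oct 8 12:45 → overlap.
Mateo: starts Oct 9 02:15 at or after Aoife ends Oct 8 16:15 → clear.
Noor: starts Oct 9 08:00 at or after Aoife ends Oct 8 16:15 → clear.
Aoife overlaps Marcus.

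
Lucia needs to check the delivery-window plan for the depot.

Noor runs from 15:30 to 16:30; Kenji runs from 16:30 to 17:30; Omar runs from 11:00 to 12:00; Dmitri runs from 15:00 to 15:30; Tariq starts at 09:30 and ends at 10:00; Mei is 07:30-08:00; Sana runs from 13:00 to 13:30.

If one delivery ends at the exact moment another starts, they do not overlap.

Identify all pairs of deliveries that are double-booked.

Sorted by start: Mei, Tariq, Omar, Sana, Dmitri, Noor, Kenji.
Tariq starts after Mei ends; Mei is clear from here.
Omar starts after Tariq ends; Tariq is clear from here.
Sana starts after Omar ends; Omar is clear from here.
Dmitri starts after Sana ends; Sana is clear from here.
Noor starts exactly when Dmitri ends (back-to-back, no overlap); Dmitri is clear from here.
Kenji starts exactly when Noor ends (back-to-back, no overlap).

no overlapping pairs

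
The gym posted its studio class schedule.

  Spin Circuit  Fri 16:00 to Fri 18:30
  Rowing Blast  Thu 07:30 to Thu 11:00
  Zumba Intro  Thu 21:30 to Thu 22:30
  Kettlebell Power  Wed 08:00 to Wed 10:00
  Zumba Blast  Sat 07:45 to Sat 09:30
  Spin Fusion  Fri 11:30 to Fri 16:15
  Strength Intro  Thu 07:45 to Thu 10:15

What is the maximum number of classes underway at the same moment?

Walk through starts and ends in time order (an end at T is processed before a start at T):
Wed 08:00 start Kettlebell Power → 1
Wed 10:00 end Kettlebell Power → 0
Thu 07:30 start Rowing Blast → 1
Thu 07:45 start Strength Intro → 2
Thu 10:15 end Strength Intro → 1
Thu 11:00 end Rowing Blast → 0
Thu 21:30 start Zumba Intro → 1
Thu 22:30 end Zumba Intro → 0
Fri 11:30 start Spin Fusion → 1
Fri 16:00 start Spin Circuit → 2
Fri 16:15 end Spin Fusion → 1
Fri 18:30 end Spin Circuit → 0
Sat 07:45 start Zumba Blast → 1
Sat 09:30 end Zumba Blast → 0
Peak is 2, at Thu 07:45 (Rowing Blast, Strength Intro).

2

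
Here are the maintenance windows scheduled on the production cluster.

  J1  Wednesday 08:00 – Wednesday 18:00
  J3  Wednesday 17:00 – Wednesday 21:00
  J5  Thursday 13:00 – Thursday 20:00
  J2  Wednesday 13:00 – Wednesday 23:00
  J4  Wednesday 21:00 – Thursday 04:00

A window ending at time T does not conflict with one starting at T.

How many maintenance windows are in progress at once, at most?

Sort all start/end points and keep a running count:
Wednesday 08:00 start J1 → 1
Wednesday 13:00 start J2 → 2
Wednesday 17:00 start J3 → 3
Wednesday 18:00 end J1 → 2
Wednesday 21:00 end J3 → 1
Wednesday 21:00 start J4 → 2
Wednesday 23:00 end J2 → 1
Thursday 04:00 end J4 → 0
Thursday 13:00 start J5 → 1
Thursday 20:00 end J5 → 0
Peak is 3, at Wednesday 17:00 (J1, J2, J3).

3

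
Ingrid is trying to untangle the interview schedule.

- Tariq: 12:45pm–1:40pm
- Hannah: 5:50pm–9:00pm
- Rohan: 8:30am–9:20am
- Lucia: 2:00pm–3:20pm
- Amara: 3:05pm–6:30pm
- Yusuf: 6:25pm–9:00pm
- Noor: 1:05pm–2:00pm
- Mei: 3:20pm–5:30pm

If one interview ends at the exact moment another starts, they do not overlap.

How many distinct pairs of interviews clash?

Check each pair: they overlap iff neither finishes before the other starts.
Sorted by start: Rohan, Tariq, Noor, Lucia, Amara, Mei, Hannah, Yusuf.
Tariq starts after Rohan ends; Rohan is clear from here.
Noor starts before Tariq ends → Tariq and Noor overlap.
Lucia starts after Tariq ends; Tariq is clear from here.
Lucia starts exactly when Noor ends (back-to-back, no overlap); Noor is clear from here.
Amara starts before Lucia ends → Lucia and Amara overlap.
Mei starts exactly when Lucia ends (back-to-back, no overlap); Lucia is clear from here.
Mei starts before Amara ends → Amara and Mei overlap.
Hannah starts before Amara ends → Amara and Hannah overlap.
Yusuf starts before Amara ends → Amara and Yusuf overlap.
Hannah starts after Mei ends; Mei is clear from here.
Yusuf starts before Hannah ends → Hannah and Yusuf overlap.
Overlapping pairs: Amara & Hannah, Amara & Lucia, Amara & Mei, Amara & Yusuf, Hannah & Yusuf, Noor & Tariq — 6 in total.

6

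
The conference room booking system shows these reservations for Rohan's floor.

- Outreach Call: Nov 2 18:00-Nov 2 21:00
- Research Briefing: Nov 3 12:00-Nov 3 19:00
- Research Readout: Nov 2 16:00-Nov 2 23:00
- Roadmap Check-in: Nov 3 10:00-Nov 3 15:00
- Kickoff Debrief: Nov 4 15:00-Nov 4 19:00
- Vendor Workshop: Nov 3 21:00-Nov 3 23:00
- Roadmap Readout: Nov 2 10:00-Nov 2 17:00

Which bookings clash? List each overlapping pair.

Outreach Call & Research Readout, Research Briefing & Roadmap Check-in, Research Readout & Roadmap Readout

Sorted by start: Roadmap Readout, Research Readout, Outreach Call, Roadmap Check-in, Research Briefing, Vendor Workshop, Kickoff Debrief.
Research Readout starts before Roadmap Readout ends → Roadmap Readout and Research Readout overlap.
Outreach Call starts after Roadmap Readout ends, so Roadmap Readout has no further overlaps.
Outreach Call starts before Research Readout ends → Research Readout and Outreach Call overlap.
Roadmap Check-in starts after Research Readout ends, so Research Readout has no further overlaps.
Roadmap Check-in starts after Outreach Call ends, so Outreach Call has no further overlaps.
Research Briefing starts before Roadmap Check-in ends → Roadmap Check-in and Research Briefing overlap.
Vendor Workshop starts after Roadmap Check-in ends, so Roadmap Check-in has no further overlaps.
Vendor Workshop starts after Research Briefing ends, so Research Briefing has no further overlaps.
Kickoff Debrief starts after Vendor Workshop ends.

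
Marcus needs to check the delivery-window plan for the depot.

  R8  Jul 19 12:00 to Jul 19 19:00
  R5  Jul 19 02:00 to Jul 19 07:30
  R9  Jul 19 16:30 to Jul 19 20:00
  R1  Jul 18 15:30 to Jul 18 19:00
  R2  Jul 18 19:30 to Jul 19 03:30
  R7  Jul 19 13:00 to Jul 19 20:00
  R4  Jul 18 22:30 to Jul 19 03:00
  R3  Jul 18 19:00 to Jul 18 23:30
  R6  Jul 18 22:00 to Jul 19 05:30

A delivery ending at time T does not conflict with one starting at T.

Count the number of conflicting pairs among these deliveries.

12

Sorted by start: R1, R3, R2, R6, R4, R5, R8, R7, R9.
R3 starts exactly when R1 ends (back-to-back, no overlap); R1 is clear from here.
R2 starts before R3 ends → R3 and R2 overlap.
R6 starts before R3 ends → R3 and R6 overlap.
R4 starts before R3 ends → R3 and R4 overlap.
R5 starts after R3 ends; R3 is clear from here.
R6 starts before R2 ends → R2 and R6 overlap.
R4 starts before R2 ends → R2 and R4 overlap.
R5 starts before R2 ends → R2 and R5 overlap.
R8 starts after R2 ends; R2 is clear from here.
R4 starts before R6 ends → R6 and R4 overlap.
R5 starts before R6 ends → R6 and R5 overlap.
R8 starts after R6 ends; R6 is clear from here.
R5 starts before R4 ends → R4 and R5 overlap.
R8 starts after R4 ends; R4 is clear from here.
R8 starts after R5 ends; R5 is clear from here.
R7 starts before R8 ends → R8 and R7 overlap.
R9 starts before R8 ends → R8 and R9 overlap.
R9 starts before R7 ends → R7 and R9 overlap.
Overlapping pairs: R2 & R3, R2 & R4, R2 & R5, R2 & R6, R3 & R4, R3 & R6, R4 & R5, R4 & R6, R5 & R6, R7 & R8, R7 & R9, R8 & R9 — 12 in total.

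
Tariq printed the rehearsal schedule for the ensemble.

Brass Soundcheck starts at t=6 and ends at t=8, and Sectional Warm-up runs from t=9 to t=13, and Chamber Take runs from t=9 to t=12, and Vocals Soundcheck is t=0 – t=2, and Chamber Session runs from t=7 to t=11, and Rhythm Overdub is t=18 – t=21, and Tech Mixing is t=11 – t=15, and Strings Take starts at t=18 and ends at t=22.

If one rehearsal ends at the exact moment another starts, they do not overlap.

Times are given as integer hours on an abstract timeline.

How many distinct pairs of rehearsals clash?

7

Sorted by start: Vocals Soundcheck, Brass Soundcheck, Chamber Session, Chamber Take, Sectional Warm-up, Tech Mixing, Rhythm Overdub, Strings Take.
Brass Soundcheck starts after Vocals Soundcheck ends; Vocals Soundcheck is clear from here.
Chamber Session starts before Brass Soundcheck ends → Brass Soundcheck and Chamber Session overlap.
Chamber Take starts after Brass Soundcheck ends; Brass Soundcheck is clear from here.
Chamber Take starts before Chamber Session ends → Chamber Session and Chamber Take overlap.
Sectional Warm-up starts before Chamber Session ends → Chamber Session and Sectional Warm-up overlap.
Tech Mixing starts exactly when Chamber Session ends (back-to-back, no overlap); Chamber Session is clear from here.
Sectional Warm-up starts before Chamber Take ends → Chamber Take and Sectional Warm-up overlap.
Tech Mixing starts before Chamber Take ends → Chamber Take and Tech Mixing overlap.
Rhythm Overdub starts after Chamber Take ends; Chamber Take is clear from here.
Tech Mixing starts before Sectional Warm-up ends → Sectional Warm-up and Tech Mixing overlap.
Rhythm Overdub starts after Sectional Warm-up ends; Sectional Warm-up is clear from here.
Rhythm Overdub starts after Tech Mixing ends; Tech Mixing is clear from here.
Strings Take starts before Rhythm Overdub ends → Rhythm Overdub and Strings Take overlap.
Overlapping pairs: Brass Soundcheck & Chamber Session, Chamber Session & Chamber Take, Chamber Session & Sectional Warm-up, Chamber Take & Sectional Warm-up, Chamber Take & Tech Mixing, Rhythm Overdub & Strings Take, Sectional Warm-up & Tech Mixing — 7 in total.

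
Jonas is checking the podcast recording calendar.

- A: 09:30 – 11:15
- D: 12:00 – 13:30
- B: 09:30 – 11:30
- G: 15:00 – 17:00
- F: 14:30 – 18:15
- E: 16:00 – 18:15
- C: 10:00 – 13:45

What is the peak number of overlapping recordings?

Walk through starts and ends in time order (an end at T is processed before a start at T):
09:30 start A → 1
09:30 start B → 2
10:00 start C → 3
11:15 end A → 2
11:30 end B → 1
12:00 start D → 2
13:30 end D → 1
13:45 end C → 0
14:30 start F → 1
15:00 start G → 2
16:00 start E → 3
17:00 end G → 2
18:15 end E → 1
18:15 end F → 0
Peak is 3, at 10:00 (A, B, C).

3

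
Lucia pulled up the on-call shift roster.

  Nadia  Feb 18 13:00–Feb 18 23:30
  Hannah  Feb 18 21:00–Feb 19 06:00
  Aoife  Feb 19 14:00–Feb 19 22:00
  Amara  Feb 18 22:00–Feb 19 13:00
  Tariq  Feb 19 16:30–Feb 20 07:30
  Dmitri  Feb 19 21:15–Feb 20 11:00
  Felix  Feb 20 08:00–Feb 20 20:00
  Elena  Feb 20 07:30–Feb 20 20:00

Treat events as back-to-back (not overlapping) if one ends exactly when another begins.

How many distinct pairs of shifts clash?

9

Sorted by start: Nadia, Hannah, Amara, Aoife, Tariq, Dmitri, Elena, Felix.
Hannah starts before Nadia ends → Nadia and Hannah overlap.
Amara starts before Nadia ends → Nadia and Amara overlap.
Aoife starts after Nadia ends, so Nadia has no further overlaps.
Amara starts before Hannah ends → Hannah and Amara overlap.
Aoife starts after Hannah ends, so Hannah has no further overlaps.
Aoife starts after Amara ends, so Amara has no further overlaps.
Tariq starts before Aoife ends → Aoife and Tariq overlap.
Dmitri starts before Aoife ends → Aoife and Dmitri overlap.
Elena starts after Aoife ends, so Aoife has no further overlaps.
Dmitri starts before Tariq ends → Tariq and Dmitri overlap.
Elena starts exactly when Tariq ends (back-to-back, no overlap), so Tariq has no further overlaps.
Elena starts before Dmitri ends → Dmitri and Elena overlap.
Felix starts before Dmitri ends → Dmitri and Felix overlap.
Felix starts before Elena ends → Elena and Felix overlap.
Overlapping pairs: Amara & Hannah, Amara & Nadia, Aoife & Dmitri, Aoife & Tariq, Dmitri & Elena, Dmitri & Felix, Dmitri & Tariq, Elena & Felix, Hannah & Nadia — 9 in total.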